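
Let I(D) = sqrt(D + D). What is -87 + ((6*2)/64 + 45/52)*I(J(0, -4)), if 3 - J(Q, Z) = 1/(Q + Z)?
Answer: -87 + 219*sqrt(26)/416 ≈ -84.316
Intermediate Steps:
J(Q, Z) = 3 - 1/(Q + Z)
I(D) = sqrt(2)*sqrt(D) (I(D) = sqrt(2*D) = sqrt(2)*sqrt(D))
-87 + ((6*2)/64 + 45/52)*I(J(0, -4)) = -87 + ((6*2)/64 + 45/52)*(sqrt(2)*sqrt((-1 + 3*0 + 3*(-4))/(0 - 4))) = -87 + (12*(1/64) + 45*(1/52))*(sqrt(2)*sqrt((-1 + 0 - 12)/(-4))) = -87 + (3/16 + 45/52)*(sqrt(2)*sqrt(-1/4*(-13))) = -87 + 219*(sqrt(2)*sqrt(13/4))/208 = -87 + 219*(sqrt(2)*(sqrt(13)/2))/208 = -87 + 219*(sqrt(26)/2)/208 = -87 + 219*sqrt(26)/416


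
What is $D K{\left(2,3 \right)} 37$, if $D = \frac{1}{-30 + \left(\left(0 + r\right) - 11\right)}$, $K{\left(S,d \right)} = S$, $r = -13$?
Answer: $- \frac{37}{27} \approx -1.3704$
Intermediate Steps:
$D = - \frac{1}{54}$ ($D = \frac{1}{-30 + \left(\left(0 - 13\right) - 11\right)} = \frac{1}{-30 - 24} = \frac{1}{-54} = - \frac{1}{54} \approx -0.018519$)
$D K{\left(2,3 \right)} 37 = \left(- \frac{1}{54}\right) 2 \cdot 37 = \left(- \frac{1}{27}\right) 37 = - \frac{37}{27}$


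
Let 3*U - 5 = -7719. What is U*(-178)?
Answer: 1373092/3 ≈ 4.5770e+5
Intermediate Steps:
U = -7714/3 (U = 5/3 + (⅓)*(-7719) = 5/3 - 2573 = -7714/3 ≈ -2571.3)
U*(-178) = -7714/3*(-178) = 1373092/3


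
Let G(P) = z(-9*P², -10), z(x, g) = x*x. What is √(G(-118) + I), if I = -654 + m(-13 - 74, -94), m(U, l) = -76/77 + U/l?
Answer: √822716462431041178/7238 ≈ 1.2532e+5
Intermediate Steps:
m(U, l) = -76/77 + U/l (m(U, l) = -76*1/77 + U/l = -76/77 + U/l)
I = -4734097/7238 (I = -654 + (-76/77 + (-13 - 74)/(-94)) = -654 + (-76/77 - 87*(-1/94)) = -654 + (-76/77 + 87/94) = -654 - 445/7238 = -4734097/7238 ≈ -654.06)
z(x, g) = x²
G(P) = 81*P⁴ (G(P) = (-9*P²)² = 81*P⁴)
√(G(-118) + I) = √(81*(-118)⁴ - 4734097/7238) = √(81*193877776 - 4734097/7238) = √(15704099856 - 4734097/7238) = √(113666270023631/7238) = √822716462431041178/7238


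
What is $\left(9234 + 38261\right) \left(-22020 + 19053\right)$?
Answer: $-140917665$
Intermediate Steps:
$\left(9234 + 38261\right) \left(-22020 + 19053\right) = 47495 \left(-2967\right) = -140917665$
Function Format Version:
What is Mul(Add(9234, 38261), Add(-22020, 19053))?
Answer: -140917665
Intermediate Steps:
Mul(Add(9234, 38261), Add(-22020, 19053)) = Mul(47495, -2967) = -140917665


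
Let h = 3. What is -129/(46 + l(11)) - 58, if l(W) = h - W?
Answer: -2333/38 ≈ -61.395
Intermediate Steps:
l(W) = 3 - W
-129/(46 + l(11)) - 58 = -129/(46 + (3 - 1*11)) - 58 = -129/(46 + (3 - 11)) - 58 = -129/(46 - 8) - 58 = -129/38 - 58 = -2333/38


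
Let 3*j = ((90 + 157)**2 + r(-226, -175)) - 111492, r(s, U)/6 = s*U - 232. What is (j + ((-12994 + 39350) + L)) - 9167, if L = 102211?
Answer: 543625/3 ≈ 1.8121e+5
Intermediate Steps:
r(s, U) = -1392 + 6*U*s (r(s, U) = 6*(s*U - 232) = 6*(U*s - 232) = 6*(-232 + U*s) = -1392 + 6*U*s)
j = 185425/3 (j = (((90 + 157)**2 + (-1392 + 6*(-175)*(-226))) - 111492)/3 = ((247**2 + (-1392 + 237300)) - 111492)/3 = ((61009 + 235908) - 111492)/3 = (296917 - 111492)/3 = (1/3)*185425 = 185425/3 ≈ 61808.)
(j + ((-12994 + 39350) + L)) - 9167 = (185425/3 + ((-12994 + 39350) + 102211)) - 9167 = (185425/3 + (26356 + 102211)) - 9167 = (185425/3 + 128567) - 9167 = 571126/3 - 9167 = 543625/3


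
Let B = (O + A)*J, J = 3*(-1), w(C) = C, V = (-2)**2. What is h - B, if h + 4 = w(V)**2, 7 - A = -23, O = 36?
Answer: 210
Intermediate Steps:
V = 4
J = -3
A = 30 (A = 7 - 1*(-23) = 7 + 23 = 30)
B = -198 (B = (36 + 30)*(-3) = 66*(-3) = -198)
h = 12 (h = -4 + 4**2 = -4 + 16 = 12)
h - B = 12 - 1*(-198) = 12 + 198 = 210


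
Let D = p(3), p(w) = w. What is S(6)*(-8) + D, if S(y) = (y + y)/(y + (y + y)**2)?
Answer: 59/25 ≈ 2.3600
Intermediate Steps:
D = 3
S(y) = 2*y/(y + 4*y**2) (S(y) = (2*y)/(y + (2*y)**2) = (2*y)/(y + 4*y**2) = 2*y/(y + 4*y**2))
S(6)*(-8) + D = (2/(1 + 4*6))*(-8) + 3 = (2/(1 + 24))*(-8) + 3 = (2/25)*(-8) + 3 = -16/25 + 3 = 59/25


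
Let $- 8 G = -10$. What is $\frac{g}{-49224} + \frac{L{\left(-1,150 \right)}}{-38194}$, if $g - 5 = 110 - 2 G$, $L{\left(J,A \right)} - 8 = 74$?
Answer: $- \frac{2777731}{626687152} \approx -0.0044324$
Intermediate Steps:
$G = \frac{5}{4}$ ($G = \left(- \frac{1}{8}\right) \left(-10\right) = \frac{5}{4} \approx 1.25$)
$L{\left(J,A \right)} = 82$ ($L{\left(J,A \right)} = 8 + 74 = 82$)
$g = \frac{225}{2}$ ($g = 5 + \left(110 - \frac{5}{2}\right) = 5 + \frac{215}{2} = \frac{225}{2} \approx 112.5$)
$\frac{g}{-49224} + \frac{L{\left(-1,150 \right)}}{-38194} = \frac{225}{2 \left(-49224\right)} + \frac{82}{-38194} = \frac{225}{2} \left(- \frac{1}{49224}\right) + 82 \left(- \frac{1}{38194}\right) = - \frac{75}{32816} - \frac{41}{19097} = - \frac{2777731}{626687152}$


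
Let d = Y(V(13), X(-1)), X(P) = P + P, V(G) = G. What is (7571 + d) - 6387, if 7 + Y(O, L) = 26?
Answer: 1203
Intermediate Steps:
X(P) = 2*P
Y(O, L) = 19 (Y(O, L) = -7 + 26 = 19)
d = 19
(7571 + d) - 6387 = (7571 + 19) - 6387 = 7590 - 6387 = 1203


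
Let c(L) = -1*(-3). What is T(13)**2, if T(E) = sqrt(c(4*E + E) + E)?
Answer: 16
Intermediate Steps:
c(L) = 3
T(E) = sqrt(3 + E)
T(13)**2 = (sqrt(3 + 13))**2 = (sqrt(16))**2 = 4**2 = 16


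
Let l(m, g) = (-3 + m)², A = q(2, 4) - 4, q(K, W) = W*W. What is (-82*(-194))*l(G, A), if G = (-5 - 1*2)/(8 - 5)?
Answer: 4072448/9 ≈ 4.5249e+5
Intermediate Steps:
q(K, W) = W²
G = -7/3 (G = (-5 - 2)/3 = -7*⅓ = -7/3 ≈ -2.3333)
A = 12 (A = 4² - 4 = 16 - 4 = 12)
(-82*(-194))*l(G, A) = (-82*(-194))*(-3 - 7/3)² = 15908*(-16/3)² = 15908*(256/9) = 4072448/9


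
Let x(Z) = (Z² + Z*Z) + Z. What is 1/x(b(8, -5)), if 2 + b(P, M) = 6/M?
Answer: 25/432 ≈ 0.057870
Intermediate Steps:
b(P, M) = -2 + 6/M
x(Z) = Z + 2*Z² (x(Z) = (Z² + Z²) + Z = 2*Z² + Z = Z + 2*Z²)
1/x(b(8, -5)) = 1/((-2 + 6/(-5))*(1 + 2*(-2 + 6/(-5)))) = 1/((-2 + 6*(-⅕))*(1 + 2*(-2 + 6*(-⅕)))) = 1/((-2 - 6/5)*(1 + 2*(-2 - 6/5))) = 1/(-16*(1 + 2*(-16/5))/5) = 1/(-16*(1 - 32/5)/5) = 1/(-16/5*(-27/5)) = 1/(432/25) = 25/432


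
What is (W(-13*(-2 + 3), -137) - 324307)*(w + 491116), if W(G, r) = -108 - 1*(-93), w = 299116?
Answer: -256289622704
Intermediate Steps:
W(G, r) = -15 (W(G, r) = -108 + 93 = -15)
(W(-13*(-2 + 3), -137) - 324307)*(w + 491116) = (-15 - 324307)*(299116 + 491116) = -324322*790232 = -256289622704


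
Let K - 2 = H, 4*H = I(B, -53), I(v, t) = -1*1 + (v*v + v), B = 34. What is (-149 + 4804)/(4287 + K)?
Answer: 3724/3669 ≈ 1.0150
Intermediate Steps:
I(v, t) = -1 + v + v² (I(v, t) = -1 + (v² + v) = -1 + (v + v²) = -1 + v + v²)
H = 1189/4 (H = (-1 + 34 + 34²)/4 = (-1 + 34 + 1156)/4 = (¼)*1189 = 1189/4 ≈ 297.25)
K = 1197/4 (K = 2 + 1189/4 = 1197/4 ≈ 299.25)
(-149 + 4804)/(4287 + K) = (-149 + 4804)/(4287 + 1197/4) = 4655/(18345/4) = 4655*(4/18345) = 3724/3669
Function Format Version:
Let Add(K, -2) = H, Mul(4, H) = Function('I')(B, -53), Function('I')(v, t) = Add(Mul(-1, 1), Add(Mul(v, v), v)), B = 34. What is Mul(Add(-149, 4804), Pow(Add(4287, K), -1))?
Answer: Rational(3724, 3669) ≈ 1.0150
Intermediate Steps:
Function('I')(v, t) = Add(-1, v, Pow(v, 2)) (Function('I')(v, t) = Add(-1, Add(Pow(v, 2), v)) = Add(-1, Add(v, Pow(v, 2))) = Add(-1, v, Pow(v, 2)))
H = Rational(1189, 4) (H = Mul(Rational(1, 4), Add(-1, 34, Pow(34, 2))) = Mul(Rational(1, 4), Add(-1, 34, 1156)) = Mul(Rational(1, 4), 1189) = Rational(1189, 4) ≈ 297.25)
K = Rational(1197, 4) (K = Add(2, Rational(1189, 4)) = Rational(1197, 4) ≈ 299.25)
Mul(Add(-149, 4804), Pow(Add(4287, K), -1)) = Mul(Add(-149, 4804), Pow(Add(4287, Rational(1197, 4)), -1)) = Mul(4655, Pow(Rational(18345, 4), -1)) = Mul(4655, Rational(4, 18345)) = Rational(3724, 3669)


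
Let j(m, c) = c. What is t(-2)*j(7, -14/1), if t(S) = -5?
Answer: 70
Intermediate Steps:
t(-2)*j(7, -14/1) = -(-70)/1 = -(-70) = -5*(-14) = 70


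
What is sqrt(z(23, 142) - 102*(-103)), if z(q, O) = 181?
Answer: sqrt(10687) ≈ 103.38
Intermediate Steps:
sqrt(z(23, 142) - 102*(-103)) = sqrt(181 - 102*(-103)) = sqrt(181 + 10506) = sqrt(10687)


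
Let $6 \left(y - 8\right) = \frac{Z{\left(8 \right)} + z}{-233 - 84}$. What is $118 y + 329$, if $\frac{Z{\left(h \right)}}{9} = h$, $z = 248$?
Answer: $\frac{1191743}{951} \approx 1253.1$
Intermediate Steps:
$Z{\left(h \right)} = 9 h$
$y = \frac{7448}{951}$ ($y = 8 + \frac{\left(9 \cdot 8 + 248\right) \frac{1}{-233 - 84}}{6} = 8 + \frac{\left(72 + 248\right) \frac{1}{-317}}{6} = 8 + \frac{320 \left(- \frac{1}{317}\right)}{6} = 8 + \frac{1}{6} \left(- \frac{320}{317}\right) = 8 - \frac{160}{951} = \frac{7448}{951} \approx 7.8318$)
$118 y + 329 = 118 \cdot \frac{7448}{951} + 329 = \frac{878864}{951} + 329 = \frac{1191743}{951}$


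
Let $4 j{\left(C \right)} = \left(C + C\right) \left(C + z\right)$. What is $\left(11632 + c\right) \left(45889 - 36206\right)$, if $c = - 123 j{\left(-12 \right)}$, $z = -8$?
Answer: $-30288424$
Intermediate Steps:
$j{\left(C \right)} = \frac{C \left(-8 + C\right)}{2}$ ($j{\left(C \right)} = \frac{\left(C + C\right) \left(C - 8\right)}{4} = \frac{2 C \left(-8 + C\right)}{4} = \frac{C \left(-8 + C\right)}{2}$)
$c = -14760$ ($c = - 123 \cdot \frac{1}{2} \left(-12\right) \left(-8 - 12\right) = - 123 \cdot \frac{1}{2} \left(-12\right) \left(-20\right) = \left(-123\right) 120 = -14760$)
$\left(11632 + c\right) \left(45889 - 36206\right) = \left(11632 - 14760\right) \left(45889 - 36206\right) = \left(-3128\right) 9683 = -30288424$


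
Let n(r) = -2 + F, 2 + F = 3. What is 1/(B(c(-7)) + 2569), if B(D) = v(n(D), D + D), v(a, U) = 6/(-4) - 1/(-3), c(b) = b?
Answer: 6/15407 ≈ 0.00038943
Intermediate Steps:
F = 1 (F = -2 + 3 = 1)
n(r) = -1 (n(r) = -2 + 1 = -1)
v(a, U) = -7/6 (v(a, U) = 6*(-¼) - 1*(-⅓) = -3/2 + ⅓ = -7/6)
B(D) = -7/6
1/(B(c(-7)) + 2569) = 1/(-7/6 + 2569) = 1/(15407/6) = 6/15407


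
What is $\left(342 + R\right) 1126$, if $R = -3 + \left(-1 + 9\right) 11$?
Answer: $480802$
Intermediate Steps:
$R = 85$ ($R = -3 + 8 \cdot 11 = -3 + 88 = 85$)
$\left(342 + R\right) 1126 = \left(342 + 85\right) 1126 = 427 \cdot 1126 = 480802$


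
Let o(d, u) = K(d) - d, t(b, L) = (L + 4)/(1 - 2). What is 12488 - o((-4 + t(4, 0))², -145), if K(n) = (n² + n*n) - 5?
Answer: 4365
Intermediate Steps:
K(n) = -5 + 2*n² (K(n) = (n² + n²) - 5 = 2*n² - 5 = -5 + 2*n²)
t(b, L) = -4 - L (t(b, L) = (4 + L)/(-1) = (4 + L)*(-1) = -4 - L)
o(d, u) = -5 - d + 2*d² (o(d, u) = (-5 + 2*d²) - d = -5 - d + 2*d²)
12488 - o((-4 + t(4, 0))², -145) = 12488 - (-5 - (-4 + (-4 - 1*0))² + 2*((-4 + (-4 - 1*0))²)²) = 12488 - (-5 - (-4 + (-4 + 0))² + 2*((-4 + (-4 + 0))²)²) = 12488 - (-5 - (-4 - 4)² + 2*((-4 - 4)²)²) = 12488 - (-5 - 1*(-8)² + 2*((-8)²)²) = 12488 - (-5 - 1*64 + 2*64²) = 12488 - (-5 - 64 + 2*4096) = 12488 - (-5 - 64 + 8192) = 12488 - 1*8123 = 12488 - 8123 = 4365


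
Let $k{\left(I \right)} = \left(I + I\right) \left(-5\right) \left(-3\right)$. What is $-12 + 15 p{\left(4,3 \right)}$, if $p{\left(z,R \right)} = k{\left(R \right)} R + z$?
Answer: $4098$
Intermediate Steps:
$k{\left(I \right)} = 30 I$ ($k{\left(I \right)} = 2 I \left(-5\right) \left(-3\right) = - 10 I \left(-3\right) = 30 I$)
$p{\left(z,R \right)} = z + 30 R^{2}$ ($p{\left(z,R \right)} = 30 R R + z = 30 R^{2} + z = z + 30 R^{2}$)
$-12 + 15 p{\left(4,3 \right)} = -12 + 15 \left(4 + 30 \cdot 3^{2}\right) = -12 + 15 \left(4 + 30 \cdot 9\right) = -12 + 15 \left(4 + 270\right) = -12 + 15 \cdot 274 = -12 + 4110 = 4098$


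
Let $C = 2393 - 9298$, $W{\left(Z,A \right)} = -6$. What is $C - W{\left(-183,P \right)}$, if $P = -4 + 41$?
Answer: $-6899$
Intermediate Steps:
$P = 37$
$C = -6905$ ($C = 2393 - 9298 = -6905$)
$C - W{\left(-183,P \right)} = -6905 - -6 = -6905 + 6 = -6899$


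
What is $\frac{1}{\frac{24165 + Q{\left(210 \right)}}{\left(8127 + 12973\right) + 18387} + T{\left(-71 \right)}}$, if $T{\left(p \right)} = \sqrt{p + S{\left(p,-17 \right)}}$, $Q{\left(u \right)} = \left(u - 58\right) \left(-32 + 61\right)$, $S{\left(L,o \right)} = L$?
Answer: $\frac{1128262051}{222226106327} - \frac{1559223169 i \sqrt{142}}{222226106327} \approx 0.0050771 - 0.08361 i$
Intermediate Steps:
$Q{\left(u \right)} = -1682 + 29 u$ ($Q{\left(u \right)} = \left(-58 + u\right) 29 = -1682 + 29 u$)
$T{\left(p \right)} = \sqrt{2} \sqrt{p}$ ($T{\left(p \right)} = \sqrt{p + p} = \sqrt{2 p} = \sqrt{2} \sqrt{p}$)
$\frac{1}{\frac{24165 + Q{\left(210 \right)}}{\left(8127 + 12973\right) + 18387} + T{\left(-71 \right)}} = \frac{1}{\frac{24165 + \left(-1682 + 29 \cdot 210\right)}{\left(8127 + 12973\right) + 18387} + \sqrt{2} \sqrt{-71}} = \frac{1}{\frac{24165 + \left(-1682 + 6090\right)}{21100 + 18387} + \sqrt{2} i \sqrt{71}} = \frac{1}{\frac{24165 + 4408}{39487} + i \sqrt{142}} = \frac{1}{28573 \cdot \frac{1}{39487} + i \sqrt{142}} = \frac{1}{\frac{28573}{39487} + i \sqrt{142}}$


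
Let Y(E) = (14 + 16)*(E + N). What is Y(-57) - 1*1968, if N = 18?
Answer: -3138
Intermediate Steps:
Y(E) = 540 + 30*E (Y(E) = (14 + 16)*(E + 18) = 30*(18 + E) = 540 + 30*E)
Y(-57) - 1*1968 = (540 + 30*(-57)) - 1*1968 = (540 - 1710) - 1968 = -1170 - 1968 = -3138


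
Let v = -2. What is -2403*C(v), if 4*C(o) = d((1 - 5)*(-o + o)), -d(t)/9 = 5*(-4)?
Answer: -108135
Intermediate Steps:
d(t) = 180 (d(t) = -45*(-4) = -9*(-20) = 180)
C(o) = 45 (C(o) = (¼)*180 = 45)
-2403*C(v) = -2403*45 = -108135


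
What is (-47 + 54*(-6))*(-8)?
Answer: 2968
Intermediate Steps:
(-47 + 54*(-6))*(-8) = (-47 - 324)*(-8) = -371*(-8) = 2968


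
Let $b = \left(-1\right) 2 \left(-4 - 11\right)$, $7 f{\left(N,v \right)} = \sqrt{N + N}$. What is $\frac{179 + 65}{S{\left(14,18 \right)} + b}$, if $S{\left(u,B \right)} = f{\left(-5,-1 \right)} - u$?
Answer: $\frac{95648}{6277} - \frac{854 i \sqrt{10}}{6277} \approx 15.238 - 0.43023 i$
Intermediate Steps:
$f{\left(N,v \right)} = \frac{\sqrt{2} \sqrt{N}}{7}$ ($f{\left(N,v \right)} = \frac{\sqrt{N + N}}{7} = \frac{\sqrt{2 N}}{7} = \frac{\sqrt{2} \sqrt{N}}{7}$)
$S{\left(u,B \right)} = - u + \frac{i \sqrt{10}}{7}$ ($S{\left(u,B \right)} = \frac{\sqrt{2} \sqrt{-5}}{7} - u = \frac{\sqrt{2} i \sqrt{5}}{7} - u = \frac{i \sqrt{10}}{7} - u = - u + \frac{i \sqrt{10}}{7}$)
$b = 30$ ($b = \left(-2\right) \left(-15\right) = 30$)
$\frac{179 + 65}{S{\left(14,18 \right)} + b} = \frac{179 + 65}{\left(\left(-1\right) 14 + \frac{i \sqrt{10}}{7}\right) + 30} = \frac{244}{\left(-14 + \frac{i \sqrt{10}}{7}\right) + 30} = \frac{244}{16 + \frac{i \sqrt{10}}{7}}$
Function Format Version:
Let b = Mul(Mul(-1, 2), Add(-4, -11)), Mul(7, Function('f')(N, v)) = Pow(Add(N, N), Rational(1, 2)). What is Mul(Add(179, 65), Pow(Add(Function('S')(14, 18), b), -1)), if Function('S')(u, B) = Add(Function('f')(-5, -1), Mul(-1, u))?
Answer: Add(Rational(95648, 6277), Mul(Rational(-854, 6277), I, Pow(10, Rational(1, 2)))) ≈ Add(15.238, Mul(-0.43023, I))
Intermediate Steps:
Function('f')(N, v) = Mul(Rational(1, 7), Pow(2, Rational(1, 2)), Pow(N, Rational(1, 2))) (Function('f')(N, v) = Mul(Rational(1, 7), Pow(Add(N, N), Rational(1, 2))) = Mul(Rational(1, 7), Pow(Mul(2, N), Rational(1, 2))) = Mul(Rational(1, 7), Mul(Pow(2, Rational(1, 2)), Pow(N, Rational(1, 2)))) = Mul(Rational(1, 7), Pow(2, Rational(1, 2)), Pow(N, Rational(1, 2))))
Function('S')(u, B) = Add(Mul(-1, u), Mul(Rational(1, 7), I, Pow(10, Rational(1, 2)))) (Function('S')(u, B) = Add(Mul(Rational(1, 7), Pow(2, Rational(1, 2)), Pow(-5, Rational(1, 2))), Mul(-1, u)) = Add(Mul(Rational(1, 7), Pow(2, Rational(1, 2)), Mul(I, Pow(5, Rational(1, 2)))), Mul(-1, u)) = Add(Mul(Rational(1, 7), I, Pow(10, Rational(1, 2))), Mul(-1, u)) = Add(Mul(-1, u), Mul(Rational(1, 7), I, Pow(10, Rational(1, 2)))))
b = 30 (b = Mul(-2, -15) = 30)
Mul(Add(179, 65), Pow(Add(Function('S')(14, 18), b), -1)) = Mul(Add(179, 65), Pow(Add(Add(Mul(-1, 14), Mul(Rational(1, 7), I, Pow(10, Rational(1, 2)))), 30), -1)) = Mul(244, Pow(Add(Add(-14, Mul(Rational(1, 7), I, Pow(10, Rational(1, 2)))), 30), -1)) = Mul(244, Pow(Add(16, Mul(Rational(1, 7), I, Pow(10, Rational(1, 2)))), -1))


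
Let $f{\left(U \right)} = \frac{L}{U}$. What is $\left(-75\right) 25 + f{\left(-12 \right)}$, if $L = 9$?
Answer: $- \frac{7503}{4} \approx -1875.8$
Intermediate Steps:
$f{\left(U \right)} = \frac{9}{U}$
$\left(-75\right) 25 + f{\left(-12 \right)} = \left(-75\right) 25 + \frac{9}{-12} = -1875 + 9 \left(- \frac{1}{12}\right) = -1875 - \frac{3}{4} = - \frac{7503}{4}$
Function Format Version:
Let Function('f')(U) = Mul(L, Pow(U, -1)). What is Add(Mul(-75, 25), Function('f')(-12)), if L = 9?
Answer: Rational(-7503, 4) ≈ -1875.8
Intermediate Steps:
Function('f')(U) = Mul(9, Pow(U, -1))
Add(Mul(-75, 25), Function('f')(-12)) = Add(Mul(-75, 25), Mul(9, Pow(-12, -1))) = Add(-1875, Mul(9, Rational(-1, 12))) = Add(-1875, Rational(-3, 4)) = Rational(-7503, 4)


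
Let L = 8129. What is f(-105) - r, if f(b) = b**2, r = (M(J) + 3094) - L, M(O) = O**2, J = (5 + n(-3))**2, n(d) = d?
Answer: 16044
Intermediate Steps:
J = 4 (J = (5 - 3)**2 = 2**2 = 4)
r = -5019 (r = (4**2 + 3094) - 1*8129 = (16 + 3094) - 8129 = 3110 - 8129 = -5019)
f(-105) - r = (-105)**2 - 1*(-5019) = 11025 + 5019 = 16044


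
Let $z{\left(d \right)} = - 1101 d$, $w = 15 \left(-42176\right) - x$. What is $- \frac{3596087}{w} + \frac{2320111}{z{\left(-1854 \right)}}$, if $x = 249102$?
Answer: $\frac{782188857205}{149988282039} \approx 5.215$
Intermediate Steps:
$w = -881742$ ($w = 15 \left(-42176\right) - 249102 = -632640 - 249102 = -881742$)
$- \frac{3596087}{w} + \frac{2320111}{z{\left(-1854 \right)}} = - \frac{3596087}{-881742} + \frac{2320111}{\left(-1101\right) \left(-1854\right)} = \left(-3596087\right) \left(- \frac{1}{881742}\right) + \frac{2320111}{2041254} = \frac{3596087}{881742} + 2320111 \cdot \frac{1}{2041254} = \frac{3596087}{881742} + \frac{2320111}{2041254} = \frac{782188857205}{149988282039}$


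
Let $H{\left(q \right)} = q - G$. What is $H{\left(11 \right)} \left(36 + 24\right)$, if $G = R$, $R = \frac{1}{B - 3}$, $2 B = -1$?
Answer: $\frac{4740}{7} \approx 677.14$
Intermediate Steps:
$B = - \frac{1}{2}$ ($B = \frac{1}{2} \left(-1\right) = - \frac{1}{2} \approx -0.5$)
$R = - \frac{2}{7}$ ($R = \frac{1}{- \frac{1}{2} - 3} = \frac{1}{- \frac{7}{2}} = - \frac{2}{7} \approx -0.28571$)
$G = - \frac{2}{7} \approx -0.28571$
$H{\left(q \right)} = \frac{2}{7} + q$ ($H{\left(q \right)} = q - - \frac{2}{7} = q + \frac{2}{7} = \frac{2}{7} + q$)
$H{\left(11 \right)} \left(36 + 24\right) = \left(\frac{2}{7} + 11\right) \left(36 + 24\right) = \frac{79}{7} \cdot 60 = \frac{4740}{7}$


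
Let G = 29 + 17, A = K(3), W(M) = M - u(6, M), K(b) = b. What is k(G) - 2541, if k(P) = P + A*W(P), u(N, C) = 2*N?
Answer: -2393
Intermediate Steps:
W(M) = -12 + M (W(M) = M - 2*6 = M - 1*12 = M - 12 = -12 + M)
A = 3
G = 46
k(P) = -36 + 4*P (k(P) = P + 3*(-12 + P) = P + (-36 + 3*P) = -36 + 4*P)
k(G) - 2541 = (-36 + 4*46) - 2541 = (-36 + 184) - 2541 = 148 - 2541 = -2393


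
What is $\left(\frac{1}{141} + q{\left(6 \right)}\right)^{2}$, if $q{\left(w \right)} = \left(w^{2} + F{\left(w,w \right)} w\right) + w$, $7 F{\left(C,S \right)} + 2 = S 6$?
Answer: $\frac{4931550625}{974169} \approx 5062.3$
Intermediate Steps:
$F{\left(C,S \right)} = - \frac{2}{7} + \frac{6 S}{7}$ ($F{\left(C,S \right)} = - \frac{2}{7} + \frac{S 6}{7} = - \frac{2}{7} + \frac{6 S}{7}$)
$q{\left(w \right)} = w + w^{2} + w \left(- \frac{2}{7} + \frac{6 w}{7}\right)$ ($q{\left(w \right)} = \left(w^{2} + \left(- \frac{2}{7} + \frac{6 w}{7}\right) w\right) + w = \left(w^{2} + w \left(- \frac{2}{7} + \frac{6 w}{7}\right)\right) + w = w + w^{2} + w \left(- \frac{2}{7} + \frac{6 w}{7}\right)$)
$\left(\frac{1}{141} + q{\left(6 \right)}\right)^{2} = \left(\frac{1}{141} + \frac{1}{7} \cdot 6 \left(5 + 13 \cdot 6\right)\right)^{2} = \left(\frac{1}{141} + \frac{1}{7} \cdot 6 \left(5 + 78\right)\right)^{2} = \left(\frac{1}{141} + \frac{1}{7} \cdot 6 \cdot 83\right)^{2} = \left(\frac{1}{141} + \frac{498}{7}\right)^{2} = \left(\frac{70225}{987}\right)^{2} = \frac{4931550625}{974169}$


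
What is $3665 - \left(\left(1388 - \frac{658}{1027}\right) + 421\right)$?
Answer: $\frac{1906770}{1027} \approx 1856.6$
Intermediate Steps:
$3665 - \left(\left(1388 - \frac{658}{1027}\right) + 421\right) = 3665 - \left(\frac{1424818}{1027} + 421\right) = 3665 - \frac{1857185}{1027} = \frac{1906770}{1027}$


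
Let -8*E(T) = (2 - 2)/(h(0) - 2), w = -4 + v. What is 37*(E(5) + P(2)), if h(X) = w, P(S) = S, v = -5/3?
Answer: 74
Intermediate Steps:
v = -5/3 (v = -5*⅓ = -5/3 ≈ -1.6667)
w = -17/3 (w = -4 - 5/3 = -17/3 ≈ -5.6667)
h(X) = -17/3
E(T) = 0 (E(T) = -(2 - 2)/(8*(-17/3 - 2)) = -0/(-23/3) = -0*(-3)/23 = -⅛*0 = 0)
37*(E(5) + P(2)) = 37*(0 + 2) = 37*2 = 74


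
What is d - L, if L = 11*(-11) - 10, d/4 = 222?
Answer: 1019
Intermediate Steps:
d = 888 (d = 4*222 = 888)
L = -131 (L = -121 - 10 = -131)
d - L = 888 - 1*(-131) = 888 + 131 = 1019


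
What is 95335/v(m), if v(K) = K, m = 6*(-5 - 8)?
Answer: -95335/78 ≈ -1222.2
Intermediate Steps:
m = -78 (m = 6*(-13) = -78)
95335/v(m) = 95335/(-78) = 95335*(-1/78) = -95335/78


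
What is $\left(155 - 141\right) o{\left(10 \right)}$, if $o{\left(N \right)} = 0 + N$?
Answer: $140$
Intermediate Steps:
$o{\left(N \right)} = N$
$\left(155 - 141\right) o{\left(10 \right)} = \left(155 - 141\right) 10 = 14 \cdot 10 = 140$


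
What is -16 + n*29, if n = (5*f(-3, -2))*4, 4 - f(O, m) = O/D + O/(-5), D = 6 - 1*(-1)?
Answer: 15432/7 ≈ 2204.6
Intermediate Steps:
D = 7 (D = 6 + 1 = 7)
f(O, m) = 4 + 2*O/35 (f(O, m) = 4 - (O/7 + O/(-5)) = 4 - (O*(⅐) + O*(-⅕)) = 4 - (O/7 - O/5) = 4 - (-2)*O/35 = 4 + 2*O/35)
n = 536/7 (n = (5*(4 + (2/35)*(-3)))*4 = (5*(4 - 6/35))*4 = (5*(134/35))*4 = (134/7)*4 = 536/7 ≈ 76.571)
-16 + n*29 = -16 + (536/7)*29 = -16 + 15544/7 = 15432/7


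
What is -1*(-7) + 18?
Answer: 25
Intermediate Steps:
-1*(-7) + 18 = 7 + 18 = 25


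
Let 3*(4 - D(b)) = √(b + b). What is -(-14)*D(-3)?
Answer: 56 - 14*I*√6/3 ≈ 56.0 - 11.431*I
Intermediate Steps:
D(b) = 4 - √2*√b/3 (D(b) = 4 - √(b + b)/3 = 4 - √2*√b/3)
-(-14)*D(-3) = -(-14)*(4 - √2*√(-3)/3) = -(-14)*(4 - √2*I*√3/3) = -(-14)*(4 - I*√6/3) = -(-56 + 14*I*√6/3) = 56 - 14*I*√6/3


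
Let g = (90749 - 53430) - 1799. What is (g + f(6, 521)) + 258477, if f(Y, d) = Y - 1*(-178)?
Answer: 294181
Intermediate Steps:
g = 35520 (g = 37319 - 1799 = 35520)
f(Y, d) = 178 + Y (f(Y, d) = Y + 178 = 178 + Y)
(g + f(6, 521)) + 258477 = (35520 + (178 + 6)) + 258477 = (35520 + 184) + 258477 = 35704 + 258477 = 294181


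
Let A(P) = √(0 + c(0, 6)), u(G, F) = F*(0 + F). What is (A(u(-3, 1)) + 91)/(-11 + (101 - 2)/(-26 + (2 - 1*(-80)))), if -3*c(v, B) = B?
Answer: -5096/517 - 56*I*√2/517 ≈ -9.8569 - 0.15318*I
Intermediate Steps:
c(v, B) = -B/3
u(G, F) = F² (u(G, F) = F*F = F²)
A(P) = I*√2 (A(P) = √(0 - ⅓*6) = √(0 - 2) = √(-2) = I*√2)
(A(u(-3, 1)) + 91)/(-11 + (101 - 2)/(-26 + (2 - 1*(-80)))) = (I*√2 + 91)/(-11 + (101 - 2)/(-26 + (2 - 1*(-80)))) = (91 + I*√2)/(-11 + 99/(-26 + (2 + 80))) = (91 + I*√2)/(-11 + 99/(-26 + 82)) = (91 + I*√2)/(-11 + 99/56) = (91 + I*√2)/(-517/56) = (91 + I*√2)*(-56/517) = -5096/517 - 56*I*√2/517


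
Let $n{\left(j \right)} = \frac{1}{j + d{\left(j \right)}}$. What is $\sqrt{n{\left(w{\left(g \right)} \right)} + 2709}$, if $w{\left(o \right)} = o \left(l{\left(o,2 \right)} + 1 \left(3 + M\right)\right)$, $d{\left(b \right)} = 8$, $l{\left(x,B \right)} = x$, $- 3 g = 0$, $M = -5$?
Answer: $\frac{\sqrt{43346}}{4} \approx 52.049$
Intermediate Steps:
$g = 0$ ($g = \left(- \frac{1}{3}\right) 0 = 0$)
$w{\left(o \right)} = o \left(-2 + o\right)$ ($w{\left(o \right)} = o \left(o + 1 \left(3 - 5\right)\right) = o \left(o + 1 \left(-2\right)\right) = o \left(o - 2\right) = o \left(-2 + o\right)$)
$n{\left(j \right)} = \frac{1}{8 + j}$ ($n{\left(j \right)} = \frac{1}{j + 8} = \frac{1}{8 + j}$)
$\sqrt{n{\left(w{\left(g \right)} \right)} + 2709} = \sqrt{\frac{1}{8 + 0 \left(-2 + 0\right)} + 2709} = \sqrt{\frac{1}{8 + 0 \left(-2\right)} + 2709} = \sqrt{\frac{1}{8 + 0} + 2709} = \sqrt{\frac{1}{8} + 2709} = \sqrt{\frac{21673}{8}} = \frac{\sqrt{43346}}{4}$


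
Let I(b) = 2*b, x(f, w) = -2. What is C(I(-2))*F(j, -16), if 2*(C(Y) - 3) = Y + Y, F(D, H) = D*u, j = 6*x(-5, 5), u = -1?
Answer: -12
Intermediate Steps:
j = -12 (j = 6*(-2) = -12)
F(D, H) = -D (F(D, H) = D*(-1) = -D)
C(Y) = 3 + Y (C(Y) = 3 + (Y + Y)/2 = 3 + (2*Y)/2 = 3 + Y)
C(I(-2))*F(j, -16) = (3 + 2*(-2))*(-1*(-12)) = (3 - 4)*12 = -1*12 = -12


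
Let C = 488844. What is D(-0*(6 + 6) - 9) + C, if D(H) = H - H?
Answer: 488844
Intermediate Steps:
D(H) = 0
D(-0*(6 + 6) - 9) + C = 0 + 488844 = 488844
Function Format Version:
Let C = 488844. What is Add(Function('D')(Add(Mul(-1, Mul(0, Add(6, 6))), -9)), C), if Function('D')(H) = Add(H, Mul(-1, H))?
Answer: 488844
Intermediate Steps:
Function('D')(H) = 0
Add(Function('D')(Add(Mul(-1, Mul(0, Add(6, 6))), -9)), C) = Add(0, 488844) = 488844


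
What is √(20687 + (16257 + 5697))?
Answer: √42641 ≈ 206.50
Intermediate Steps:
√(20687 + (16257 + 5697)) = √(20687 + 21954) = √42641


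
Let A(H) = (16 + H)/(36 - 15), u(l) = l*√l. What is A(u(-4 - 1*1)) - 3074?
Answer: -64538/21 - 5*I*√5/21 ≈ -3073.2 - 0.5324*I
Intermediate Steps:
u(l) = l^(3/2)
A(H) = 16/21 + H/21 (A(H) = (16 + H)/21 = (16 + H)*(1/21) = 16/21 + H/21)
A(u(-4 - 1*1)) - 3074 = (16/21 + (-4 - 1*1)^(3/2)/21) - 3074 = (16/21 + (-4 - 1)^(3/2)/21) - 3074 = (16/21 + (-5)^(3/2)/21) - 3074 = (16/21 + (-5*I*√5)/21) - 3074 = (16/21 - 5*I*√5/21) - 3074 = -64538/21 - 5*I*√5/21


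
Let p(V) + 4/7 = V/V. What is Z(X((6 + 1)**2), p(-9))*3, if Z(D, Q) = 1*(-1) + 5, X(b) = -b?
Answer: 12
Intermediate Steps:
p(V) = 3/7 (p(V) = -4/7 + V/V = -4/7 + 1 = 3/7)
Z(D, Q) = 4 (Z(D, Q) = -1 + 5 = 4)
Z(X((6 + 1)**2), p(-9))*3 = 4*3 = 12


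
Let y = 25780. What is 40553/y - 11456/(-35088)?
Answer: 107391209/56535540 ≈ 1.8995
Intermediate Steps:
40553/y - 11456/(-35088) = 40553/25780 - 11456/(-35088) = 40553*(1/25780) - 11456*(-1/35088) = 40553/25780 + 716/2193 = 107391209/56535540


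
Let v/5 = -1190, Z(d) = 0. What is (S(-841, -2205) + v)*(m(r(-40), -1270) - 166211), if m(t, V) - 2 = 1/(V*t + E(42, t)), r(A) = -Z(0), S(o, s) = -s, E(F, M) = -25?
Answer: 3112264274/5 ≈ 6.2245e+8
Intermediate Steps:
v = -5950 (v = 5*(-1190) = -5950)
r(A) = 0 (r(A) = -1*0 = 0)
m(t, V) = 2 + 1/(-25 + V*t) (m(t, V) = 2 + 1/(V*t - 25) = 2 + 1/(-25 + V*t))
(S(-841, -2205) + v)*(m(r(-40), -1270) - 166211) = (-1*(-2205) - 5950)*((-49 + 2*(-1270)*0)/(-25 - 1270*0) - 166211) = (2205 - 5950)*((-49 + 0)/(-25 + 0) - 166211) = -3745*(-49/(-25) - 166211) = -3745*(-1/25*(-49) - 166211) = -3745*(49/25 - 166211) = -3745*(-4155226/25) = 3112264274/5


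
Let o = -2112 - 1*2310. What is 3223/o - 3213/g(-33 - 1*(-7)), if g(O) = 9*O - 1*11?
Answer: 174263/14070 ≈ 12.385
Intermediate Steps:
o = -4422 (o = -2112 - 2310 = -4422)
g(O) = -11 + 9*O (g(O) = 9*O - 11 = -11 + 9*O)
3223/o - 3213/g(-33 - 1*(-7)) = 3223/(-4422) - 3213/(-11 + 9*(-33 - 1*(-7))) = 3223*(-1/4422) - 3213/(-11 + 9*(-33 + 7)) = -293/402 - 3213/(-11 + 9*(-26)) = -293/402 - 3213/(-11 - 234) = -293/402 - 3213/(-245) = -293/402 - 3213*(-1/245) = -293/402 + 459/35 = 174263/14070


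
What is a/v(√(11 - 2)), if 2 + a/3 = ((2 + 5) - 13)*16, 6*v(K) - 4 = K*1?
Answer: -252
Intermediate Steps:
v(K) = ⅔ + K/6 (v(K) = ⅔ + (K*1)/6 = ⅔ + K/6)
a = -294 (a = -6 + 3*(((2 + 5) - 13)*16) = -6 + 3*((7 - 13)*16) = -6 + 3*(-6*16) = -6 + 3*(-96) = -6 - 288 = -294)
a/v(√(11 - 2)) = -294/(⅔ + √(11 - 2)/6) = -294/(⅔ + √9/6) = -294/(⅔ + (⅙)*3) = -294/(⅔ + ½) = -294/7/6 = -294*6/7 = -252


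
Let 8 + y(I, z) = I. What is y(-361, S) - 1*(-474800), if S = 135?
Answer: 474431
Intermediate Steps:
y(I, z) = -8 + I
y(-361, S) - 1*(-474800) = (-8 - 361) - 1*(-474800) = -369 + 474800 = 474431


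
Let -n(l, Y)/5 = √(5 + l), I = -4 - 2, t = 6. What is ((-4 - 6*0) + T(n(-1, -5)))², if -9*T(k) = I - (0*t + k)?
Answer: 1600/81 ≈ 19.753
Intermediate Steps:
I = -6
n(l, Y) = -5*√(5 + l)
T(k) = ⅔ + k/9 (T(k) = -(-6 - (0*6 + k))/9 = -(-6 - (0 + k))/9 = -(-6 - k)/9 = ⅔ + k/9)
((-4 - 6*0) + T(n(-1, -5)))² = ((-4 - 6*0) + (⅔ + (-5*√(5 - 1))/9))² = ((-4 + 0) + (⅔ + (-5*√4)/9))² = (-4 + (⅔ + (-5*2)/9))² = (-4 + (⅔ + (⅑)*(-10)))² = (-4 + (⅔ - 10/9))² = (-4 - 4/9)² = (-40/9)² = 1600/81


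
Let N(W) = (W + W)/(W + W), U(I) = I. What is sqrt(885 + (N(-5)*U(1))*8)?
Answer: sqrt(893) ≈ 29.883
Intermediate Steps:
N(W) = 1 (N(W) = (2*W)/((2*W)) = (2*W)*(1/(2*W)) = 1)
sqrt(885 + (N(-5)*U(1))*8) = sqrt(885 + (1*1)*8) = sqrt(885 + 1*8) = sqrt(885 + 8) = sqrt(893)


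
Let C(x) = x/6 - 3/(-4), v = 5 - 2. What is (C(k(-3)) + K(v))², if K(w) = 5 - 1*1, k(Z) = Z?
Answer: 289/16 ≈ 18.063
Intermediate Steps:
v = 3
C(x) = ¾ + x/6 (C(x) = x*(⅙) - 3*(-¼) = x/6 + ¾ = ¾ + x/6)
K(w) = 4 (K(w) = 5 - 1 = 4)
(C(k(-3)) + K(v))² = ((¾ + (⅙)*(-3)) + 4)² = ((¾ - ½) + 4)² = (¼ + 4)² = (17/4)² = 289/16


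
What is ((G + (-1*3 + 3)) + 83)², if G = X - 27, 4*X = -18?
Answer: 10609/4 ≈ 2652.3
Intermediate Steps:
X = -9/2 (X = (¼)*(-18) = -9/2 ≈ -4.5000)
G = -63/2 (G = -9/2 - 27 = -63/2 ≈ -31.500)
((G + (-1*3 + 3)) + 83)² = ((-63/2 + (-1*3 + 3)) + 83)² = ((-63/2 + (-3 + 3)) + 83)² = ((-63/2 + 0) + 83)² = (-63/2 + 83)² = (103/2)² = 10609/4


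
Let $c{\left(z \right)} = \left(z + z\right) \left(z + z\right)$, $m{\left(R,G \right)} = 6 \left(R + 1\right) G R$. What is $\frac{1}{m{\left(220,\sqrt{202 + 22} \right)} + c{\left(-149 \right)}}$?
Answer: $- \frac{22201}{4763659732796} + \frac{72930 \sqrt{14}}{1190914933199} \approx 2.2447 \cdot 10^{-7}$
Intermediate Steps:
$m{\left(R,G \right)} = 6 G R \left(1 + R\right)$ ($m{\left(R,G \right)} = 6 \left(1 + R\right) G R = 6 G \left(1 + R\right) R = 6 G R \left(1 + R\right)$)
$c{\left(z \right)} = 4 z^{2}$ ($c{\left(z \right)} = 2 z 2 z = 4 z^{2}$)
$\frac{1}{m{\left(220,\sqrt{202 + 22} \right)} + c{\left(-149 \right)}} = \frac{1}{6 \sqrt{202 + 22} \cdot 220 \left(1 + 220\right) + 4 \left(-149\right)^{2}} = \frac{1}{6 \sqrt{224} \cdot 220 \cdot 221 + 4 \cdot 22201} = \frac{1}{6 \cdot 4 \sqrt{14} \cdot 220 \cdot 221 + 88804} = \frac{1}{1166880 \sqrt{14} + 88804} = \frac{1}{88804 + 1166880 \sqrt{14}}$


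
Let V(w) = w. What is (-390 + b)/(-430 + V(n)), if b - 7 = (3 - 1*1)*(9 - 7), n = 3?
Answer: 379/427 ≈ 0.88759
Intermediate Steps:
b = 11 (b = 7 + (3 - 1*1)*(9 - 7) = 7 + (3 - 1)*2 = 7 + 2*2 = 7 + 4 = 11)
(-390 + b)/(-430 + V(n)) = (-390 + 11)/(-430 + 3) = -379/(-427) = -379*(-1/427) = 379/427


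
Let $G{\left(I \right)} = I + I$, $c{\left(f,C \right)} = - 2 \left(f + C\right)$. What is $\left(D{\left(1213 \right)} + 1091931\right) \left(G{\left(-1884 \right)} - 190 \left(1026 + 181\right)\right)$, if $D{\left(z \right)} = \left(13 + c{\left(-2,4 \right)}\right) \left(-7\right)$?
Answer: $-254512247064$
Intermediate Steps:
$c{\left(f,C \right)} = - 2 C - 2 f$ ($c{\left(f,C \right)} = - 2 \left(C + f\right) = - 2 C - 2 f$)
$G{\left(I \right)} = 2 I$
$D{\left(z \right)} = -63$ ($D{\left(z \right)} = \left(13 - 4\right) \left(-7\right) = 9 \left(-7\right) = -63$)
$\left(D{\left(1213 \right)} + 1091931\right) \left(G{\left(-1884 \right)} - 190 \left(1026 + 181\right)\right) = \left(-63 + 1091931\right) \left(2 \left(-1884\right) - 190 \left(1026 + 181\right)\right) = 1091868 \left(-3768 - 229330\right) = 1091868 \left(-233098\right) = -254512247064$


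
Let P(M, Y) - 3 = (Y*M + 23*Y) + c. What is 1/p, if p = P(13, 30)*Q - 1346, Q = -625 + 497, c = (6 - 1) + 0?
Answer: -1/140610 ≈ -7.1119e-6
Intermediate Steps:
c = 5 (c = 5 + 0 = 5)
Q = -128
P(M, Y) = 8 + 23*Y + M*Y (P(M, Y) = 3 + ((Y*M + 23*Y) + 5) = 3 + ((M*Y + 23*Y) + 5) = 3 + ((23*Y + M*Y) + 5) = 3 + (5 + 23*Y + M*Y) = 8 + 23*Y + M*Y)
p = -140610 (p = (8 + 23*30 + 13*30)*(-128) - 1346 = (8 + 690 + 390)*(-128) - 1346 = 1088*(-128) - 1346 = -139264 - 1346 = -140610)
1/p = 1/(-140610) = -1/140610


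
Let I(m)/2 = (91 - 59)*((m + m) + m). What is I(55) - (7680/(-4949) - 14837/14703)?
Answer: 768586299673/72765147 ≈ 10563.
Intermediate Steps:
I(m) = 192*m (I(m) = 2*((91 - 59)*((m + m) + m)) = 2*(32*(2*m + m)) = 2*(32*(3*m)) = 2*(96*m) = 192*m)
I(55) - (7680/(-4949) - 14837/14703) = 192*55 - (7680/(-4949) - 14837/14703) = 10560 - (7680*(-1/4949) - 14837*1/14703) = 10560 - (-7680/4949 - 14837/14703) = 10560 - 1*(-186347353/72765147) = 10560 + 186347353/72765147 = 768586299673/72765147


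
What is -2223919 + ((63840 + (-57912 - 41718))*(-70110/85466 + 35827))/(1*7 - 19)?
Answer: 4471053874993/42733 ≈ 1.0463e+8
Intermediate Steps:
-2223919 + ((63840 + (-57912 - 41718))*(-70110/85466 + 35827))/(1*7 - 19) = -2223919 + ((63840 - 99630)*(-70110*1/85466 + 35827))/(7 - 19) = -2223919 + (-35790*(-35055/42733 + 35827))/(-12) = -2223919 - (-5965)*1530960136/(2*42733) = -2223919 - 1/12*(-54793063267440/42733) = -2223919 + 4566088605620/42733 = 4471053874993/42733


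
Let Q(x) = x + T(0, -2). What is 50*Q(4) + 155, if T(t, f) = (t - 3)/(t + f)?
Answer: 430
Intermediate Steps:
T(t, f) = (-3 + t)/(f + t)
Q(x) = 3/2 + x (Q(x) = x + (-3 + 0)/(-2 + 0) = x - 3/(-2) = x - ½*(-3) = x + 3/2 = 3/2 + x)
50*Q(4) + 155 = 50*(3/2 + 4) + 155 = 50*(11/2) + 155 = 275 + 155 = 430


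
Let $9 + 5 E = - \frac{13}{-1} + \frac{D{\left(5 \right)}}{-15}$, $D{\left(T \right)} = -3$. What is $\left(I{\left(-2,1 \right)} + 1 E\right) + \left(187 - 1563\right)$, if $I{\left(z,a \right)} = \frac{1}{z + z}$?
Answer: $- \frac{137541}{100} \approx -1375.4$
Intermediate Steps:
$I{\left(z,a \right)} = \frac{1}{2 z}$
$E = \frac{21}{25}$ ($E = - \frac{9}{5} + \frac{- \frac{13}{-1} - \frac{3}{-15}}{5} = - \frac{9}{5} + \frac{\left(-13\right) \left(-1\right) - - \frac{1}{5}}{5} = - \frac{9}{5} + \frac{13 + \frac{1}{5}}{5} = - \frac{9}{5} + \frac{1}{5} \cdot \frac{66}{5} = - \frac{9}{5} + \frac{66}{25} = \frac{21}{25} \approx 0.84$)
$\left(I{\left(-2,1 \right)} + 1 E\right) + \left(187 - 1563\right) = \left(\frac{1}{2 \left(-2\right)} + 1 \cdot \frac{21}{25}\right) + \left(187 - 1563\right) = \left(\frac{1}{2} \left(- \frac{1}{2}\right) + \frac{21}{25}\right) - 1376 = \left(- \frac{1}{4} + \frac{21}{25}\right) - 1376 = \frac{59}{100} - 1376 = - \frac{137541}{100}$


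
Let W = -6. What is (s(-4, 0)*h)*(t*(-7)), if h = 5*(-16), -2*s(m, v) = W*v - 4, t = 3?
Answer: 3360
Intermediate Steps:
s(m, v) = 2 + 3*v (s(m, v) = -(-6*v - 4)/2 = -(-4 - 6*v)/2 = 2 + 3*v)
h = -80
(s(-4, 0)*h)*(t*(-7)) = ((2 + 3*0)*(-80))*(3*(-7)) = ((2 + 0)*(-80))*(-21) = (2*(-80))*(-21) = -160*(-21) = 3360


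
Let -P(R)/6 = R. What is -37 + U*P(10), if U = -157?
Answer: 9383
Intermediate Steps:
P(R) = -6*R
-37 + U*P(10) = -37 - (-942)*10 = -37 - 157*(-60) = -37 + 9420 = 9383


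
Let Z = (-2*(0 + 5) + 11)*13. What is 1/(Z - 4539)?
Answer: -1/4526 ≈ -0.00022095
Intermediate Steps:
Z = 13 (Z = (-2*5 + 11)*13 = (-10 + 11)*13 = 1*13 = 13)
1/(Z - 4539) = 1/(13 - 4539) = 1/(-4526) = -1/4526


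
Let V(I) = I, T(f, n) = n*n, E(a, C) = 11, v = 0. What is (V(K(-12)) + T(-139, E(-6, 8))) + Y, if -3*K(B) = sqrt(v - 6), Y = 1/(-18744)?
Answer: 2268023/18744 - I*sqrt(6)/3 ≈ 121.0 - 0.8165*I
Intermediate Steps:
T(f, n) = n**2
Y = -1/18744 ≈ -5.3350e-5
K(B) = -I*sqrt(6)/3 (K(B) = -sqrt(0 - 6)/3 = -I*sqrt(6)/3)
(V(K(-12)) + T(-139, E(-6, 8))) + Y = (-I*sqrt(6)/3 + 11**2) - 1/18744 = (-I*sqrt(6)/3 + 121) - 1/18744 = (121 - I*sqrt(6)/3) - 1/18744 = 2268023/18744 - I*sqrt(6)/3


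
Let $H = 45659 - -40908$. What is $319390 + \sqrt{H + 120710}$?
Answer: $319390 + \sqrt{207277} \approx 3.1985 \cdot 10^{5}$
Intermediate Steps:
$H = 86567$ ($H = 45659 + 40908 = 86567$)
$319390 + \sqrt{H + 120710} = 319390 + \sqrt{86567 + 120710} = 319390 + \sqrt{207277}$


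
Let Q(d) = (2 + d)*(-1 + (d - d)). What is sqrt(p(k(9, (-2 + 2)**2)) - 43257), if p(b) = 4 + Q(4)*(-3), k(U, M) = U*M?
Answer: I*sqrt(43235) ≈ 207.93*I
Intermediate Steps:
Q(d) = -2 - d (Q(d) = (2 + d)*(-1 + 0) = (2 + d)*(-1) = -2 - d)
k(U, M) = M*U
p(b) = 22 (p(b) = 4 + (-2 - 1*4)*(-3) = 4 + (-2 - 4)*(-3) = 4 - 6*(-3) = 4 + 18 = 22)
sqrt(p(k(9, (-2 + 2)**2)) - 43257) = sqrt(22 - 43257) = sqrt(-43235) = I*sqrt(43235)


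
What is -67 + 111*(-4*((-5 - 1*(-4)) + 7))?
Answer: -2731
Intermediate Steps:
-67 + 111*(-4*((-5 - 1*(-4)) + 7)) = -67 + 111*(-4*((-5 + 4) + 7)) = -67 + 111*(-4*(-1 + 7)) = -67 + 111*(-4*6) = -67 + 111*(-24) = -67 - 2664 = -2731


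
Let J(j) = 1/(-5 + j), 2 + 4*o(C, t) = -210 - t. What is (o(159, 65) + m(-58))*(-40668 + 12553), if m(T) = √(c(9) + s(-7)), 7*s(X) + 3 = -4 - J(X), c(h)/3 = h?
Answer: 7787855/4 - 28115*√45885/42 ≈ 1.8036e+6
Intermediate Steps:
c(h) = 3*h
o(C, t) = -53 - t/4 (o(C, t) = -½ + (-210 - t)/4 = -½ + (-105/2 - t/4) = -53 - t/4)
s(X) = -1 - 1/(7*(-5 + X)) (s(X) = -3/7 + (-4 - 1/(-5 + X))/7 = -3/7 + (-4/7 - 1/(7*(-5 + X))) = -1 - 1/(7*(-5 + X)))
m(T) = √45885/42 (m(T) = √(3*9 + (34/7 - 1*(-7))/(-5 - 7)) = √(27 + (34/7 + 7)/(-12)) = √(27 - 1/12*83/7) = √(27 - 83/84) = √(2185/84) = √45885/42)
(o(159, 65) + m(-58))*(-40668 + 12553) = ((-53 - ¼*65) + √45885/42)*(-40668 + 12553) = ((-53 - 65/4) + √45885/42)*(-28115) = (-277/4 + √45885/42)*(-28115) = 7787855/4 - 28115*√45885/42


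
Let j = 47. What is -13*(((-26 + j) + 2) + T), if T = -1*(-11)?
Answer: -442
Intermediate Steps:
T = 11
-13*(((-26 + j) + 2) + T) = -13*(((-26 + 47) + 2) + 11) = -13*((21 + 2) + 11) = -13*(23 + 11) = -13*34 = -442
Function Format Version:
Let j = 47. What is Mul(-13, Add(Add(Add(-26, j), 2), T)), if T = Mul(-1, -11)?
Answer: -442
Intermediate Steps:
T = 11
Mul(-13, Add(Add(Add(-26, j), 2), T)) = Mul(-13, Add(Add(Add(-26, 47), 2), 11)) = Mul(-13, Add(Add(21, 2), 11)) = Mul(-13, Add(23, 11)) = Mul(-13, 34) = -442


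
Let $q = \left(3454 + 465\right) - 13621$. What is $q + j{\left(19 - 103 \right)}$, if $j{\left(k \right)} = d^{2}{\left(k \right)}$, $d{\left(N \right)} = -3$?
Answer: $-9693$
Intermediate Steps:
$q = -9702$ ($q = 3919 - 13621 = -9702$)
$j{\left(k \right)} = 9$ ($j{\left(k \right)} = \left(-3\right)^{2} = 9$)
$q + j{\left(19 - 103 \right)} = -9702 + 9 = -9693$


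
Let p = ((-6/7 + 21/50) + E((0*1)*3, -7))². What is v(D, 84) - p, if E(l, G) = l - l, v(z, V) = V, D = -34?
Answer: 10266591/122500 ≈ 83.809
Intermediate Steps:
E(l, G) = 0
p = 23409/122500 (p = ((-6/7 + 21/50) + 0)² = (-153/350 + 0)² = (-153/350)² = 23409/122500 ≈ 0.19109)
v(D, 84) - p = 84 - 1*23409/122500 = 84 - 23409/122500 = 10266591/122500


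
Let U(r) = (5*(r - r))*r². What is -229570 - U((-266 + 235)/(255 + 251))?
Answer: -229570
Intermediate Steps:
U(r) = 0 (U(r) = (5*0)*r² = 0*r² = 0)
-229570 - U((-266 + 235)/(255 + 251)) = -229570 - 1*0 = -229570 + 0 = -229570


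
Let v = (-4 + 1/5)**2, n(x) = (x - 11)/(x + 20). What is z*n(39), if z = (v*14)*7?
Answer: 990584/1475 ≈ 671.58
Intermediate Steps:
n(x) = (-11 + x)/(20 + x)
v = 361/25 (v = (-4 + 1/5)**2 = (-19/5)**2 = 361/25 ≈ 14.440)
z = 35378/25 (z = ((361/25)*14)*7 = (5054/25)*7 = 35378/25 ≈ 1415.1)
z*n(39) = 35378*((-11 + 39)/(20 + 39))/25 = 35378*(28/59)/25 = 35378*((1/59)*28)/25 = (35378/25)*(28/59) = 990584/1475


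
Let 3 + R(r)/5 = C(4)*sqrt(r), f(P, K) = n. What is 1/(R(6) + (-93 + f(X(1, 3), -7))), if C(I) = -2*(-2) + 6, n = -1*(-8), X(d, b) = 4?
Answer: 1/50 + sqrt(6)/100 ≈ 0.044495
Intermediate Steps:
n = 8
f(P, K) = 8
C(I) = 10 (C(I) = 4 + 6 = 10)
R(r) = -15 + 50*sqrt(r) (R(r) = -15 + 5*(10*sqrt(r)) = -15 + 50*sqrt(r))
1/(R(6) + (-93 + f(X(1, 3), -7))) = 1/((-15 + 50*sqrt(6)) + (-93 + 8)) = 1/((-15 + 50*sqrt(6)) - 85) = 1/(-100 + 50*sqrt(6))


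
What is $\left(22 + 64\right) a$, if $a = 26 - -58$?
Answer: $7224$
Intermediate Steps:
$a = 84$ ($a = 26 + 58 = 84$)
$\left(22 + 64\right) a = \left(22 + 64\right) 84 = 86 \cdot 84 = 7224$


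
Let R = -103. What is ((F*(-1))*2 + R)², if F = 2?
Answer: 11449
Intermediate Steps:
((F*(-1))*2 + R)² = ((2*(-1))*2 - 103)² = (-2*2 - 103)² = (-4 - 103)² = (-107)² = 11449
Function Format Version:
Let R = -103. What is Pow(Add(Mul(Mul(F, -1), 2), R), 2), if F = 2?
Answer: 11449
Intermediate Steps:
Pow(Add(Mul(Mul(F, -1), 2), R), 2) = Pow(Add(Mul(Mul(2, -1), 2), -103), 2) = Pow(Add(Mul(-2, 2), -103), 2) = Pow(Add(-4, -103), 2) = Pow(-107, 2) = 11449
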